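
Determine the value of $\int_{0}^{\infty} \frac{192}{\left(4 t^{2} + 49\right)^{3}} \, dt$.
$\frac{18 \pi}{16807}$

Start from the standard arctangent integral
$$J(a) = \int_{0}^{\infty} \frac{3}{a^{2} + t^{2}} \, dt = \frac{3 \pi}{2 a}.$$

Differentiating under the integral sign with respect to $a$,
$$\frac{dJ}{da} = \int_{0}^{\infty} - \frac{6 a}{\left(a^{2} + t^{2}\right)^{2}} \, dt = - \frac{3 \pi}{2 a^{2}},$$
so $\int_{0}^{\infty} \frac{3}{\left(a^{2} + t^{2}\right)^{2}} \, dt = \frac{3 \pi}{4 a^{3}}$.

Repeating — each differentiation of $1/(t^2+a^2)^j$ produces $-2ja/(t^2+a^2)^{j+1}$ — and dividing through by $-2ja$ at each step yields, after $2$ differentiations in total,
$$\int_{0}^{\infty} \frac{3}{\left(a^{2} + t^{2}\right)^{3}} \, dt = \frac{9 \pi}{16 a^{5}}.$$

Setting $a = \frac{7}{2}$:
$$I = \frac{18 \pi}{16807}.$$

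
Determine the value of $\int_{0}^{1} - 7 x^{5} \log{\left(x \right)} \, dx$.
$\frac{7}{36}$

Start from the elementary integral
$$J(a) = \int_{0}^{1} - 7 x^{a} \, dx = - \frac{7}{a + 1}.$$

Differentiating under the integral sign brings down a factor of $\ln x$:
$$\frac{dJ}{da} = \int_{0}^{1} - 7 x^{a} \log{\left(x \right)} \, dx = \frac{7}{\left(a + 1\right)^{2}}.$$

The integral on the left is $I$, so $I = \frac{7}{\left(a + 1\right)^{2}}$.

Setting $a = 5$:
$$I = \frac{7}{36}.$$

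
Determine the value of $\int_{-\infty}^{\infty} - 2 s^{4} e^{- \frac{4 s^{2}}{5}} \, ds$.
$- \frac{75 \sqrt{5} \sqrt{\pi}}{64}$

Start from the elementary integral
$$J(a) = \int_{-\infty}^{\infty} - 2 e^{- a s^{2}} \, ds = - \frac{2 \sqrt{\pi}}{\sqrt{a}}.$$

Differentiating under the integral sign brings down a factor of $(-s^2)$:
$$\frac{dJ}{da} = \int_{-\infty}^{\infty} 2 s^{2} e^{- a s^{2}} \, ds = \frac{\sqrt{\pi}}{a^{\frac{3}{2}}}.$$

Repeating twice in total — each differentiation brings down another $(-s^2)$ — gives
$$\frac{d^{2}J}{da^{2}} = \int_{-\infty}^{\infty} - 2 s^{4} e^{- a s^{2}} \, ds = - \frac{3 \sqrt{\pi}}{2 a^{\frac{5}{2}}},$$
and the integrand here is exactly the target integrand, so $I = - \frac{3 \sqrt{\pi}}{2 a^{\frac{5}{2}}}$.

Setting $a = \frac{4}{5}$:
$$I = - \frac{75 \sqrt{5} \sqrt{\pi}}{64}.$$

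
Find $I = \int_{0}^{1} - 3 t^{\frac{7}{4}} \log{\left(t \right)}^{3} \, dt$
$\frac{4608}{14641}$

Consider the simpler parametrised integral
$$J(a) = \int_{0}^{1} - 3 t^{a} \, dt = - \frac{3}{a + 1}.$$

Differentiating under the integral sign brings down a factor of $\ln t$:
$$\frac{dJ}{da} = \int_{0}^{1} - 3 t^{a} \log{\left(t \right)} \, dt = \frac{3}{\left(a + 1\right)^{2}}.$$

Repeating $3$ times in total — each differentiation brings down another $\ln t$ — gives
$$\frac{d^{3}J}{da^{3}} = \int_{0}^{1} - 3 t^{a} \log{\left(t \right)}^{3} \, dt = \frac{18}{\left(a + 1\right)^{4}},$$
and the integrand here is exactly the target integrand, so $I = \frac{18}{\left(a + 1\right)^{4}}$.

Setting $a = \frac{7}{4}$:
$$I = \frac{4608}{14641}.$$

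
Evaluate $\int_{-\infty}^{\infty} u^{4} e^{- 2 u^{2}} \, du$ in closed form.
$\frac{3 \sqrt{2} \sqrt{\pi}}{32}$

Consider the simpler parametrised integral
$$J(a) = \int_{-\infty}^{\infty} e^{- a u^{2}} \, du = \frac{\sqrt{\pi}}{\sqrt{a}}.$$

Differentiating under the integral sign brings down a factor of $(-u^2)$:
$$\frac{dJ}{da} = \int_{-\infty}^{\infty} - u^{2} e^{- a u^{2}} \, du = - \frac{\sqrt{\pi}}{2 a^{\frac{3}{2}}}.$$

Repeating twice in total — each differentiation brings down another $(-u^2)$ — gives
$$\frac{d^{2}J}{da^{2}} = \int_{-\infty}^{\infty} u^{4} e^{- a u^{2}} \, du = \frac{3 \sqrt{\pi}}{4 a^{\frac{5}{2}}},$$
and the integrand here is exactly the target integrand, so $I = \frac{3 \sqrt{\pi}}{4 a^{\frac{5}{2}}}$.

Setting $a = 2$:
$$I = \frac{3 \sqrt{2} \sqrt{\pi}}{32}.$$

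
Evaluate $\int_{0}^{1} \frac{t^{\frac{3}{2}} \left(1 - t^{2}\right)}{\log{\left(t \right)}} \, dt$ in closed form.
$- \log{\left(\frac{9}{5} \right)}$

Replace the exponent $\frac{7}{2}$ by a parameter $a$: let $I(a) = \int_{0}^{1} \frac{t^{\frac{3}{2}} - t^{a}}{\log{\left(t \right)}} \, dt$.

Since $\dfrac{\partial}{\partial a}\,t^{a} = t^{a} \ln t$, the $\ln t$ in the denominator cancels and
$$\frac{dI}{da} = \int_{0}^{1} -1 t^{a} \, dt = -1 \left[\frac{t^{a+1}}{a+1}\right]_0^1 = - \frac{1}{a + 1}.$$

Integrating with respect to $a$ gives $I(a) = - \log{\left(\frac{2 a}{5} + \frac{2}{5} \right)} + C$.

At $a = \frac{3}{2}$ the integrand is identically $0$, so $I(\frac{3}{2}) = 0$. The closed form gives $0$, hence $C = 0$.

Setting $a = \frac{7}{2}$:
$$I = - \log{\left(\frac{9}{5} \right)}.$$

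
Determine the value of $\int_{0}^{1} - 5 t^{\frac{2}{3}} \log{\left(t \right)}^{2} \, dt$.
$- \frac{54}{25}$

Consider the simpler parametrised integral
$$J(a) = \int_{0}^{1} - 5 t^{a} \, dt = - \frac{5}{a + 1}.$$

Differentiating under the integral sign brings down a factor of $\ln t$:
$$\frac{dJ}{da} = \int_{0}^{1} - 5 t^{a} \log{\left(t \right)} \, dt = \frac{5}{\left(a + 1\right)^{2}}.$$

Repeating twice in total — each differentiation brings down another $\ln t$ — gives
$$\frac{d^{2}J}{da^{2}} = \int_{0}^{1} - 5 t^{a} \log{\left(t \right)}^{2} \, dt = - \frac{10}{\left(a + 1\right)^{3}},$$
and the integrand here is exactly the target integrand, so $I = - \frac{10}{\left(a + 1\right)^{3}}$.

Setting $a = \frac{2}{3}$:
$$I = - \frac{54}{25}.$$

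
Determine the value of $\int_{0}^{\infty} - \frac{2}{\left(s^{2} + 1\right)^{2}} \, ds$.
$- \frac{\pi}{2}$

Start from the standard arctangent integral
$$J(a) = \int_{0}^{\infty} - \frac{2}{a^{2} + s^{2}} \, ds = - \frac{\pi}{a}.$$

Differentiating under the integral sign with respect to $a$,
$$\frac{dJ}{da} = \int_{0}^{\infty} \frac{4 a}{\left(a^{2} + s^{2}\right)^{2}} \, ds = \frac{\pi}{a^{2}},$$
so $\int_{0}^{\infty} - \frac{2}{\left(a^{2} + s^{2}\right)^{2}} \, ds = - \frac{\pi}{2 a^{3}}$.

Setting $a = 1$:
$$I = - \frac{\pi}{2}.$$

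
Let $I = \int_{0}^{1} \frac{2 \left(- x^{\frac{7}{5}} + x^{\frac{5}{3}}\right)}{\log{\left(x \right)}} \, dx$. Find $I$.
$\log{\left(\frac{100}{81} \right)}$

Consider the one-parameter family: let $I(a) = \int_{0}^{1} \frac{2 \left(- x^{\frac{7}{5}} + x^{a}\right)}{\log{\left(x \right)}} \, dx$.

Since $\dfrac{\partial}{\partial a}\,x^{a} = x^{a} \ln x$, the $\ln x$ in the denominator cancels and
$$\frac{dI}{da} = \int_{0}^{1} 2 x^{a} \, dx = 2 \left[\frac{x^{a+1}}{a+1}\right]_0^1 = \frac{2}{a + 1}.$$

Integrating with respect to $a$ gives $I(a) = \log{\left(\frac{25 \left(a + 1\right)^{2}}{144} \right)} + C$.

At $a = \frac{7}{5}$ the integrand is identically $0$, so $I(\frac{7}{5}) = 0$. The closed form gives $0$, hence $C = 0$.

Setting $a = \frac{5}{3}$:
$$I = \log{\left(\frac{100}{81} \right)}.$$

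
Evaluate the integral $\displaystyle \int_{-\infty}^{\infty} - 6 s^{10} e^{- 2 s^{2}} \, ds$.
$- \frac{2835 \sqrt{2} \sqrt{\pi}}{1024}$

Start from the elementary integral
$$J(a) = \int_{-\infty}^{\infty} - 6 e^{- a s^{2}} \, ds = - \frac{6 \sqrt{\pi}}{\sqrt{a}}.$$

Differentiating under the integral sign brings down a factor of $(-s^2)$:
$$\frac{dJ}{da} = \int_{-\infty}^{\infty} 6 s^{2} e^{- a s^{2}} \, ds = \frac{3 \sqrt{\pi}}{a^{\frac{3}{2}}}.$$

Repeating $5$ times in total — each differentiation brings down another $(-s^2)$ — gives
$$\frac{d^{5}J}{da^{5}} = \int_{-\infty}^{\infty} 6 s^{10} e^{- a s^{2}} \, ds = \frac{2835 \sqrt{\pi}}{16 a^{\frac{11}{2}}},$$
and the integrand here is $(-1)^{5}$ times the target integrand, so $I = (-1)^{5}\,\frac{d^{5}J}{da^{5}} = - \frac{2835 \sqrt{\pi}}{16 a^{\frac{11}{2}}}$.

Setting $a = 2$:
$$I = - \frac{2835 \sqrt{2} \sqrt{\pi}}{1024}.$$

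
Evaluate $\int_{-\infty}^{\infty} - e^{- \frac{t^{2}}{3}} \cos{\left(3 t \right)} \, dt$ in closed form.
$- \frac{\sqrt{3} \sqrt{\pi}}{e^{\frac{27}{4}}}$

Define $I(b) = \int_{-\infty}^{\infty} - e^{- \frac{t^{2}}{3}} \cos{\left(b t \right)} \, dt$.

Differentiating under the integral sign,
$$I'(b) = \int_{-\infty}^{\infty} t e^{- \frac{t^{2}}{3}} \sin{\left(b t \right)} \, dt.$$

Integrate $\int_{-\infty}^{\infty} t \sin(b t)\, e^{- \frac{t^{2}}{3}}\, dt$ by parts with $u = \sin(b t)$ and $dv = t\, e^{- \frac{t^{2}}{3}}\, dt$, giving $v = - \frac{3 e^{- \frac{t^{2}}{3}}}{2}$. The boundary term vanishes and
$$\int_{-\infty}^{\infty} t \sin(b t)\, e^{- \frac{t^{2}}{3}}\, dt = \frac{3 b}{2} \int_{-\infty}^{\infty} \cos(b t)\, e^{- \frac{t^{2}}{3}}\, dt,$$
so $I'(b) = - \frac{3 b}{2}\, I(b)$.

This is a separable first-order ODE; solving with the initial condition $I(0) = \int_{-\infty}^{\infty} - e^{- \frac{t^{2}}{3}}\,dt = - \sqrt{3} \sqrt{\pi}$ gives
$$I(b) = - \sqrt{3} \sqrt{\pi} e^{- \frac{3 b^{2}}{4}}.$$

Setting $b = 3$:
$$I = - \frac{\sqrt{3} \sqrt{\pi}}{e^{\frac{27}{4}}}.$$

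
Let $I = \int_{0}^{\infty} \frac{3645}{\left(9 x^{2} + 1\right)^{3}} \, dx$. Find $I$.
$\frac{3645 \pi}{16}$

Recall the elementary integral
$$J(a) = \int_{0}^{\infty} \frac{5}{a^{2} + x^{2}} \, dx = \frac{5 \pi}{2 a}.$$

Differentiating under the integral sign with respect to $a$,
$$\frac{dJ}{da} = \int_{0}^{\infty} - \frac{10 a}{\left(a^{2} + x^{2}\right)^{2}} \, dx = - \frac{5 \pi}{2 a^{2}},$$
so $\int_{0}^{\infty} \frac{5}{\left(a^{2} + x^{2}\right)^{2}} \, dx = \frac{5 \pi}{4 a^{3}}$.

Repeating — each differentiation of $1/(x^2+a^2)^j$ produces $-2ja/(x^2+a^2)^{j+1}$ — and dividing through by $-2ja$ at each step yields, after $2$ differentiations in total,
$$\int_{0}^{\infty} \frac{5}{\left(a^{2} + x^{2}\right)^{3}} \, dx = \frac{15 \pi}{16 a^{5}}.$$

Setting $a = \frac{1}{3}$:
$$I = \frac{3645 \pi}{16}.$$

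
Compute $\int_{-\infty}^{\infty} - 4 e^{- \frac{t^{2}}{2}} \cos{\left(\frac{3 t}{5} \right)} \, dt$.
$- \frac{4 \sqrt{2} \sqrt{\pi}}{e^{\frac{9}{50}}}$

Define $I(b) = \int_{-\infty}^{\infty} - 4 e^{- \frac{t^{2}}{2}} \cos{\left(b t \right)} \, dt$.

Differentiating under the integral sign,
$$I'(b) = \int_{-\infty}^{\infty} 4 t e^{- \frac{t^{2}}{2}} \sin{\left(b t \right)} \, dt.$$

Integrate $\int_{-\infty}^{\infty} t \sin(b t)\, e^{- \frac{t^{2}}{2}}\, dt$ by parts with $u = \sin(b t)$ and $dv = t\, e^{- \frac{t^{2}}{2}}\, dt$, giving $v = - e^{- \frac{t^{2}}{2}}$. The boundary term vanishes and
$$\int_{-\infty}^{\infty} t \sin(b t)\, e^{- \frac{t^{2}}{2}}\, dt = b \int_{-\infty}^{\infty} \cos(b t)\, e^{- \frac{t^{2}}{2}}\, dt,$$
so $I'(b) = - b\, I(b)$.

This is a separable first-order ODE; solving with the initial condition $I(0) = \int_{-\infty}^{\infty} - 4 e^{- \frac{t^{2}}{2}}\,dt = - 4 \sqrt{2} \sqrt{\pi}$ gives
$$I(b) = - 4 \sqrt{2} \sqrt{\pi} e^{- \frac{b^{2}}{2}}.$$

Setting $b = \frac{3}{5}$:
$$I = - \frac{4 \sqrt{2} \sqrt{\pi}}{e^{\frac{9}{50}}}.$$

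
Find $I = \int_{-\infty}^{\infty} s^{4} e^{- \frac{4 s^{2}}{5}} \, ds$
$\frac{75 \sqrt{5} \sqrt{\pi}}{128}$

Start from the elementary integral
$$J(a) = \int_{-\infty}^{\infty} e^{- a s^{2}} \, ds = \frac{\sqrt{\pi}}{\sqrt{a}}.$$

Differentiating under the integral sign brings down a factor of $(-s^2)$:
$$\frac{dJ}{da} = \int_{-\infty}^{\infty} - s^{2} e^{- a s^{2}} \, ds = - \frac{\sqrt{\pi}}{2 a^{\frac{3}{2}}}.$$

Repeating twice in total — each differentiation brings down another $(-s^2)$ — gives
$$\frac{d^{2}J}{da^{2}} = \int_{-\infty}^{\infty} s^{4} e^{- a s^{2}} \, ds = \frac{3 \sqrt{\pi}}{4 a^{\frac{5}{2}}},$$
and the integrand here is exactly the target integrand, so $I = \frac{3 \sqrt{\pi}}{4 a^{\frac{5}{2}}}$.

Setting $a = \frac{4}{5}$:
$$I = \frac{75 \sqrt{5} \sqrt{\pi}}{128}.$$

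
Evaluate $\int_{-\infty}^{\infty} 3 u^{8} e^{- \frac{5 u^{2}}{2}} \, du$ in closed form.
$\frac{63 \sqrt{10} \sqrt{\pi}}{625}$

Consider the simpler parametrised integral
$$J(a) = \int_{-\infty}^{\infty} 3 e^{- a u^{2}} \, du = \frac{3 \sqrt{\pi}}{\sqrt{a}}.$$

Differentiating under the integral sign brings down a factor of $(-u^2)$:
$$\frac{dJ}{da} = \int_{-\infty}^{\infty} - 3 u^{2} e^{- a u^{2}} \, du = - \frac{3 \sqrt{\pi}}{2 a^{\frac{3}{2}}}.$$

Repeating $4$ times in total — each differentiation brings down another $(-u^2)$ — gives
$$\frac{d^{4}J}{da^{4}} = \int_{-\infty}^{\infty} 3 u^{8} e^{- a u^{2}} \, du = \frac{315 \sqrt{\pi}}{16 a^{\frac{9}{2}}},$$
and the integrand here is exactly the target integrand, so $I = \frac{315 \sqrt{\pi}}{16 a^{\frac{9}{2}}}$.

Setting $a = \frac{5}{2}$:
$$I = \frac{63 \sqrt{10} \sqrt{\pi}}{625}.$$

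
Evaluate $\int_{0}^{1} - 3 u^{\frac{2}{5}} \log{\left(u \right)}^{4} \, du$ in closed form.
$- \frac{225000}{16807}$

Start from the elementary integral
$$J(a) = \int_{0}^{1} - 3 u^{a} \, du = - \frac{3}{a + 1}.$$

Differentiating under the integral sign brings down a factor of $\ln u$:
$$\frac{dJ}{da} = \int_{0}^{1} - 3 u^{a} \log{\left(u \right)} \, du = \frac{3}{\left(a + 1\right)^{2}}.$$

Repeating $4$ times in total — each differentiation brings down another $\ln u$ — gives
$$\frac{d^{4}J}{da^{4}} = \int_{0}^{1} - 3 u^{a} \log{\left(u \right)}^{4} \, du = - \frac{72}{\left(a + 1\right)^{5}},$$
and the integrand here is exactly the target integrand, so $I = - \frac{72}{\left(a + 1\right)^{5}}$.

Setting $a = \frac{2}{5}$:
$$I = - \frac{225000}{16807}.$$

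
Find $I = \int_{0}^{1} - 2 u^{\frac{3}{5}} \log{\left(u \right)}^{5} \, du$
$\frac{234375}{16384}$

Consider the simpler parametrised integral
$$J(a) = \int_{0}^{1} - 2 u^{a} \, du = - \frac{2}{a + 1}.$$

Differentiating under the integral sign brings down a factor of $\ln u$:
$$\frac{dJ}{da} = \int_{0}^{1} - 2 u^{a} \log{\left(u \right)} \, du = \frac{2}{\left(a + 1\right)^{2}}.$$

Repeating $5$ times in total — each differentiation brings down another $\ln u$ — gives
$$\frac{d^{5}J}{da^{5}} = \int_{0}^{1} - 2 u^{a} \log{\left(u \right)}^{5} \, du = \frac{240}{\left(a + 1\right)^{6}},$$
and the integrand here is exactly the target integrand, so $I = \frac{240}{\left(a + 1\right)^{6}}$.

Setting $a = \frac{3}{5}$:
$$I = \frac{234375}{16384}.$$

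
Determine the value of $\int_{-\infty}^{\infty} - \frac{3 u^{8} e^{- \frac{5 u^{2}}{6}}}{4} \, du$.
$- \frac{5103 \sqrt{30} \sqrt{\pi}}{2500}$

Consider the simpler parametrised integral
$$J(a) = \int_{-\infty}^{\infty} - \frac{3 e^{- a u^{2}}}{4} \, du = - \frac{3 \sqrt{\pi}}{4 \sqrt{a}}.$$

Differentiating under the integral sign brings down a factor of $(-u^2)$:
$$\frac{dJ}{da} = \int_{-\infty}^{\infty} \frac{3 u^{2} e^{- a u^{2}}}{4} \, du = \frac{3 \sqrt{\pi}}{8 a^{\frac{3}{2}}}.$$

Repeating $4$ times in total — each differentiation brings down another $(-u^2)$ — gives
$$\frac{d^{4}J}{da^{4}} = \int_{-\infty}^{\infty} - \frac{3 u^{8} e^{- a u^{2}}}{4} \, du = - \frac{315 \sqrt{\pi}}{64 a^{\frac{9}{2}}},$$
and the integrand here is exactly the target integrand, so $I = - \frac{315 \sqrt{\pi}}{64 a^{\frac{9}{2}}}$.

Setting $a = \frac{5}{6}$:
$$I = - \frac{5103 \sqrt{30} \sqrt{\pi}}{2500}.$$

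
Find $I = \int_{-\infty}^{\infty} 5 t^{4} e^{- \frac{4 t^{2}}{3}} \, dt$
$\frac{135 \sqrt{3} \sqrt{\pi}}{128}$

Start from the elementary integral
$$J(a) = \int_{-\infty}^{\infty} 5 e^{- a t^{2}} \, dt = \frac{5 \sqrt{\pi}}{\sqrt{a}}.$$

Differentiating under the integral sign brings down a factor of $(-t^2)$:
$$\frac{dJ}{da} = \int_{-\infty}^{\infty} - 5 t^{2} e^{- a t^{2}} \, dt = - \frac{5 \sqrt{\pi}}{2 a^{\frac{3}{2}}}.$$

Repeating twice in total — each differentiation brings down another $(-t^2)$ — gives
$$\frac{d^{2}J}{da^{2}} = \int_{-\infty}^{\infty} 5 t^{4} e^{- a t^{2}} \, dt = \frac{15 \sqrt{\pi}}{4 a^{\frac{5}{2}}},$$
and the integrand here is exactly the target integrand, so $I = \frac{15 \sqrt{\pi}}{4 a^{\frac{5}{2}}}$.

Setting $a = \frac{4}{3}$:
$$I = \frac{135 \sqrt{3} \sqrt{\pi}}{128}.$$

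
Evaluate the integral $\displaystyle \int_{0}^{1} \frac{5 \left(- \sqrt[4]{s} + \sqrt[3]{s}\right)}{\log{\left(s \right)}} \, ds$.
$\log{\left(\frac{1048576}{759375} \right)}$

Replace the exponent $\frac{1}{3}$ by a parameter $a$: let $I(a) = \int_{0}^{1} \frac{5 \left(- \sqrt[4]{s} + s^{a}\right)}{\log{\left(s \right)}} \, ds$.

Since $\dfrac{\partial}{\partial a}\,s^{a} = s^{a} \ln s$, the $\ln s$ in the denominator cancels and
$$\frac{dI}{da} = \int_{0}^{1} 5 s^{a} \, ds = 5 \left[\frac{s^{a+1}}{a+1}\right]_0^1 = \frac{5}{a + 1}.$$

Integrating with respect to $a$ gives $I(a) = \log{\left(\frac{1024 \left(a + 1\right)^{5}}{3125} \right)} + C$.

At $a = \frac{1}{4}$ the integrand is identically $0$, so $I(\frac{1}{4}) = 0$. The closed form gives $0$, hence $C = 0$.

Setting $a = \frac{1}{3}$:
$$I = \log{\left(\frac{1048576}{759375} \right)}.$$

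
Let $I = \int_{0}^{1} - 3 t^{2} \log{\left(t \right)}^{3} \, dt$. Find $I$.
$\frac{2}{9}$

Begin with the known integral
$$J(a) = \int_{0}^{1} - 3 t^{a} \, dt = - \frac{3}{a + 1}.$$

Differentiating under the integral sign brings down a factor of $\ln t$:
$$\frac{dJ}{da} = \int_{0}^{1} - 3 t^{a} \log{\left(t \right)} \, dt = \frac{3}{\left(a + 1\right)^{2}}.$$

Repeating $3$ times in total — each differentiation brings down another $\ln t$ — gives
$$\frac{d^{3}J}{da^{3}} = \int_{0}^{1} - 3 t^{a} \log{\left(t \right)}^{3} \, dt = \frac{18}{\left(a + 1\right)^{4}},$$
and the integrand here is exactly the target integrand, so $I = \frac{18}{\left(a + 1\right)^{4}}$.

Setting $a = 2$:
$$I = \frac{2}{9}.$$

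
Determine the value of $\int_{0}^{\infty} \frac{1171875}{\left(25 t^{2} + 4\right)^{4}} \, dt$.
$\frac{1171875 \pi}{4096}$

Begin with the known result
$$J(a) = \int_{0}^{\infty} \frac{3}{a^{2} + t^{2}} \, dt = \frac{3 \pi}{2 a}.$$

Differentiating under the integral sign with respect to $a$,
$$\frac{dJ}{da} = \int_{0}^{\infty} - \frac{6 a}{\left(a^{2} + t^{2}\right)^{2}} \, dt = - \frac{3 \pi}{2 a^{2}},$$
so $\int_{0}^{\infty} \frac{3}{\left(a^{2} + t^{2}\right)^{2}} \, dt = \frac{3 \pi}{4 a^{3}}$.

Repeating — each differentiation of $1/(t^2+a^2)^j$ produces $-2ja/(t^2+a^2)^{j+1}$ — and dividing through by $-2ja$ at each step yields, after $3$ differentiations in total,
$$\int_{0}^{\infty} \frac{3}{\left(a^{2} + t^{2}\right)^{4}} \, dt = \frac{15 \pi}{32 a^{7}}.$$

Setting $a = \frac{2}{5}$:
$$I = \frac{1171875 \pi}{4096}.$$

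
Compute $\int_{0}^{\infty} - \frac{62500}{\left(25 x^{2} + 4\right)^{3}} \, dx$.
$- \frac{9375 \pi}{128}$

Begin with the known result
$$J(a) = \int_{0}^{\infty} - \frac{4}{a^{2} + x^{2}} \, dx = - \frac{2 \pi}{a}.$$

Differentiating under the integral sign with respect to $a$,
$$\frac{dJ}{da} = \int_{0}^{\infty} \frac{8 a}{\left(a^{2} + x^{2}\right)^{2}} \, dx = \frac{2 \pi}{a^{2}},$$
so $\int_{0}^{\infty} - \frac{4}{\left(a^{2} + x^{2}\right)^{2}} \, dx = - \frac{\pi}{a^{3}}$.

Repeating — each differentiation of $1/(x^2+a^2)^j$ produces $-2ja/(x^2+a^2)^{j+1}$ — and dividing through by $-2ja$ at each step yields, after $2$ differentiations in total,
$$\int_{0}^{\infty} - \frac{4}{\left(a^{2} + x^{2}\right)^{3}} \, dx = - \frac{3 \pi}{4 a^{5}}.$$

Setting $a = \frac{2}{5}$:
$$I = - \frac{9375 \pi}{128}.$$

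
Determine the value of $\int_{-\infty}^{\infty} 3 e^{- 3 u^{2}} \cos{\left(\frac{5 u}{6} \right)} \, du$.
$\frac{\sqrt{3} \sqrt{\pi}}{e^{\frac{25}{432}}}$

Treat the cosine frequency as a parameter and define $I(b) = \int_{-\infty}^{\infty} 3 e^{- 3 u^{2}} \cos{\left(b u \right)} \, du$.

Differentiating under the integral sign,
$$I'(b) = \int_{-\infty}^{\infty} - 3 u e^{- 3 u^{2}} \sin{\left(b u \right)} \, du.$$

Integrate $\int_{-\infty}^{\infty} u \sin(b u)\, e^{- 3 u^{2}}\, du$ by parts with $w = \sin(b u)$ and $dv = u\, e^{- 3 u^{2}}\, du$, giving $v = - \frac{e^{- 3 u^{2}}}{6}$. The boundary term vanishes and
$$\int_{-\infty}^{\infty} u \sin(b u)\, e^{- 3 u^{2}}\, du = \frac{b}{6} \int_{-\infty}^{\infty} \cos(b u)\, e^{- 3 u^{2}}\, du,$$
so $I'(b) = - \frac{b}{6}\, I(b)$.

This is a separable first-order ODE; solving with the initial condition $I(0) = \int_{-\infty}^{\infty} 3 e^{- 3 u^{2}}\,du = \sqrt{3} \sqrt{\pi}$ gives
$$I(b) = \sqrt{3} \sqrt{\pi} e^{- \frac{b^{2}}{12}}.$$

Setting $b = \frac{5}{6}$:
$$I = \frac{\sqrt{3} \sqrt{\pi}}{e^{\frac{25}{432}}}.$$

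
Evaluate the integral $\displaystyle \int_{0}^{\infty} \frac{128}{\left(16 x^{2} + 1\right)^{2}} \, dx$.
$8 \pi$

Start from the standard arctangent integral
$$J(a) = \int_{0}^{\infty} \frac{1}{2 \left(a^{2} + x^{2}\right)} \, dx = \frac{\pi}{4 a}.$$

Differentiating under the integral sign with respect to $a$,
$$\frac{dJ}{da} = \int_{0}^{\infty} - \frac{a}{\left(a^{2} + x^{2}\right)^{2}} \, dx = - \frac{\pi}{4 a^{2}},$$
so $\int_{0}^{\infty} \frac{1}{2 \left(a^{2} + x^{2}\right)^{2}} \, dx = \frac{\pi}{8 a^{3}}$.

Setting $a = \frac{1}{4}$:
$$I = 8 \pi.$$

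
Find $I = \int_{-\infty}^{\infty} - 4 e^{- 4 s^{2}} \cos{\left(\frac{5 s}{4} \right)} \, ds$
$- \frac{2 \sqrt{\pi}}{e^{\frac{25}{256}}}$

Define $I(b) = \int_{-\infty}^{\infty} - 4 e^{- 4 s^{2}} \cos{\left(b s \right)} \, ds$.

Differentiating under the integral sign,
$$I'(b) = \int_{-\infty}^{\infty} 4 s e^{- 4 s^{2}} \sin{\left(b s \right)} \, ds.$$

Integrate $\int_{-\infty}^{\infty} s \sin(b s)\, e^{- 4 s^{2}}\, ds$ by parts with $u = \sin(b s)$ and $dv = s\, e^{- 4 s^{2}}\, ds$, giving $v = - \frac{e^{- 4 s^{2}}}{8}$. The boundary term vanishes and
$$\int_{-\infty}^{\infty} s \sin(b s)\, e^{- 4 s^{2}}\, ds = \frac{b}{8} \int_{-\infty}^{\infty} \cos(b s)\, e^{- 4 s^{2}}\, ds,$$
so $I'(b) = - \frac{b}{8}\, I(b)$.

This is a separable first-order ODE; solving with the initial condition $I(0) = \int_{-\infty}^{\infty} - 4 e^{- 4 s^{2}}\,ds = - 2 \sqrt{\pi}$ gives
$$I(b) = - 2 \sqrt{\pi} e^{- \frac{b^{2}}{16}}.$$

Setting $b = \frac{5}{4}$:
$$I = - \frac{2 \sqrt{\pi}}{e^{\frac{25}{256}}}.$$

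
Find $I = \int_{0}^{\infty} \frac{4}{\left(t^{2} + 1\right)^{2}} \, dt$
$\pi$

Begin with the known result
$$J(a) = \int_{0}^{\infty} \frac{4}{a^{2} + t^{2}} \, dt = \frac{2 \pi}{a}.$$

Differentiating under the integral sign with respect to $a$,
$$\frac{dJ}{da} = \int_{0}^{\infty} - \frac{8 a}{\left(a^{2} + t^{2}\right)^{2}} \, dt = - \frac{2 \pi}{a^{2}},$$
so $\int_{0}^{\infty} \frac{4}{\left(a^{2} + t^{2}\right)^{2}} \, dt = \frac{\pi}{a^{3}}$.

Setting $a = 1$:
$$I = \pi.$$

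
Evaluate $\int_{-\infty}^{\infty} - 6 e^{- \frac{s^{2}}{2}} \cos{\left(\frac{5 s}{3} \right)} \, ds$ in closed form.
$- \frac{6 \sqrt{2} \sqrt{\pi}}{e^{\frac{25}{18}}}$

Let $b$ denote the cosine frequency and define $I(b) = \int_{-\infty}^{\infty} - 6 e^{- \frac{s^{2}}{2}} \cos{\left(b s \right)} \, ds$.

Differentiating under the integral sign,
$$I'(b) = \int_{-\infty}^{\infty} 6 s e^{- \frac{s^{2}}{2}} \sin{\left(b s \right)} \, ds.$$

Integrate $\int_{-\infty}^{\infty} s \sin(b s)\, e^{- \frac{s^{2}}{2}}\, ds$ by parts with $u = \sin(b s)$ and $dv = s\, e^{- \frac{s^{2}}{2}}\, ds$, giving $v = - e^{- \frac{s^{2}}{2}}$. The boundary term vanishes and
$$\int_{-\infty}^{\infty} s \sin(b s)\, e^{- \frac{s^{2}}{2}}\, ds = b \int_{-\infty}^{\infty} \cos(b s)\, e^{- \frac{s^{2}}{2}}\, ds,$$
so $I'(b) = - b\, I(b)$.

This is a separable first-order ODE; solving with the initial condition $I(0) = \int_{-\infty}^{\infty} - 6 e^{- \frac{s^{2}}{2}}\,ds = - 6 \sqrt{2} \sqrt{\pi}$ gives
$$I(b) = - 6 \sqrt{2} \sqrt{\pi} e^{- \frac{b^{2}}{2}}.$$

Setting $b = \frac{5}{3}$:
$$I = - \frac{6 \sqrt{2} \sqrt{\pi}}{e^{\frac{25}{18}}}.$$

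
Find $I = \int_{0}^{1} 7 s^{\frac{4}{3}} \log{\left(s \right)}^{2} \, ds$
$\frac{54}{49}$

Start from the elementary integral
$$J(a) = \int_{0}^{1} 7 s^{a} \, ds = \frac{7}{a + 1}.$$

Differentiating under the integral sign brings down a factor of $\ln s$:
$$\frac{dJ}{da} = \int_{0}^{1} 7 s^{a} \log{\left(s \right)} \, ds = - \frac{7}{\left(a + 1\right)^{2}}.$$

Repeating twice in total — each differentiation brings down another $\ln s$ — gives
$$\frac{d^{2}J}{da^{2}} = \int_{0}^{1} 7 s^{a} \log{\left(s \right)}^{2} \, ds = \frac{14}{\left(a + 1\right)^{3}},$$
and the integrand here is exactly the target integrand, so $I = \frac{14}{\left(a + 1\right)^{3}}$.

Setting $a = \frac{4}{3}$:
$$I = \frac{54}{49}.$$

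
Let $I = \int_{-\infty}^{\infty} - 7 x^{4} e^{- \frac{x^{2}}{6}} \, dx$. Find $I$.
$- 189 \sqrt{6} \sqrt{\pi}$

Start from the elementary integral
$$J(a) = \int_{-\infty}^{\infty} - 7 e^{- a x^{2}} \, dx = - \frac{7 \sqrt{\pi}}{\sqrt{a}}.$$

Differentiating under the integral sign brings down a factor of $(-x^2)$:
$$\frac{dJ}{da} = \int_{-\infty}^{\infty} 7 x^{2} e^{- a x^{2}} \, dx = \frac{7 \sqrt{\pi}}{2 a^{\frac{3}{2}}}.$$

Repeating twice in total — each differentiation brings down another $(-x^2)$ — gives
$$\frac{d^{2}J}{da^{2}} = \int_{-\infty}^{\infty} - 7 x^{4} e^{- a x^{2}} \, dx = - \frac{21 \sqrt{\pi}}{4 a^{\frac{5}{2}}},$$
and the integrand here is exactly the target integrand, so $I = - \frac{21 \sqrt{\pi}}{4 a^{\frac{5}{2}}}$.

Setting $a = \frac{1}{6}$:
$$I = - 189 \sqrt{6} \sqrt{\pi}.$$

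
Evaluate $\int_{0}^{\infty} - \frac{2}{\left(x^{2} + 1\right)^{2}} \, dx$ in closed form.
$- \frac{\pi}{2}$

Start from the standard arctangent integral
$$J(a) = \int_{0}^{\infty} - \frac{2}{a^{2} + x^{2}} \, dx = - \frac{\pi}{a}.$$

Differentiating under the integral sign with respect to $a$,
$$\frac{dJ}{da} = \int_{0}^{\infty} \frac{4 a}{\left(a^{2} + x^{2}\right)^{2}} \, dx = \frac{\pi}{a^{2}},$$
so $\int_{0}^{\infty} - \frac{2}{\left(a^{2} + x^{2}\right)^{2}} \, dx = - \frac{\pi}{2 a^{3}}$.

Setting $a = 1$:
$$I = - \frac{\pi}{2}.$$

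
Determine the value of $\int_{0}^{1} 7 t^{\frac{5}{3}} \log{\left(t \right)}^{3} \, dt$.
$- \frac{1701}{2048}$

Begin with the known integral
$$J(a) = \int_{0}^{1} 7 t^{a} \, dt = \frac{7}{a + 1}.$$

Differentiating under the integral sign brings down a factor of $\ln t$:
$$\frac{dJ}{da} = \int_{0}^{1} 7 t^{a} \log{\left(t \right)} \, dt = - \frac{7}{\left(a + 1\right)^{2}}.$$

Repeating $3$ times in total — each differentiation brings down another $\ln t$ — gives
$$\frac{d^{3}J}{da^{3}} = \int_{0}^{1} 7 t^{a} \log{\left(t \right)}^{3} \, dt = - \frac{42}{\left(a + 1\right)^{4}},$$
and the integrand here is exactly the target integrand, so $I = - \frac{42}{\left(a + 1\right)^{4}}$.

Setting $a = \frac{5}{3}$:
$$I = - \frac{1701}{2048}.$$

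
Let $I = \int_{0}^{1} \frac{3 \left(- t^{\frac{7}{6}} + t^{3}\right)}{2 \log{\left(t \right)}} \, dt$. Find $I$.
$- \log{\left(13 \right)} - \frac{\log{\left(78 \right)}}{2} + \log{\left(288 \right)}$

Introduce a parameter $a$ in the exponent: let $I(a) = \int_{0}^{1} \frac{3 \left(t^{3} - t^{a}\right)}{2 \log{\left(t \right)}} \, dt$.

Since $\dfrac{\partial}{\partial a}\,t^{a} = t^{a} \ln t$, the $\ln t$ in the denominator cancels and
$$\frac{dI}{da} = \int_{0}^{1} - \frac{3}{2} t^{a} \, dt = - \frac{3}{2} \left[\frac{t^{a+1}}{a+1}\right]_0^1 = - \frac{3}{2 a + 2}.$$

Integrating with respect to $a$ gives $I(a) = - \log{\left(\frac{\left(a + 1\right)^{\frac{3}{2}}}{8} \right)} + C$.

At $a = 3$ the integrand is identically $0$, so $I(3) = 0$. The closed form gives $0$, hence $C = 0$.

Setting $a = \frac{7}{6}$:
$$I = - \log{\left(13 \right)} - \frac{\log{\left(78 \right)}}{2} + \log{\left(288 \right)}.$$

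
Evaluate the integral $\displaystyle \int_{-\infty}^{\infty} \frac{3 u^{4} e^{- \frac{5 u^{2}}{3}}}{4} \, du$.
$\frac{81 \sqrt{15} \sqrt{\pi}}{2000}$

Start from the elementary integral
$$J(a) = \int_{-\infty}^{\infty} \frac{3 e^{- a u^{2}}}{4} \, du = \frac{3 \sqrt{\pi}}{4 \sqrt{a}}.$$

Differentiating under the integral sign brings down a factor of $(-u^2)$:
$$\frac{dJ}{da} = \int_{-\infty}^{\infty} - \frac{3 u^{2} e^{- a u^{2}}}{4} \, du = - \frac{3 \sqrt{\pi}}{8 a^{\frac{3}{2}}}.$$

Repeating twice in total — each differentiation brings down another $(-u^2)$ — gives
$$\frac{d^{2}J}{da^{2}} = \int_{-\infty}^{\infty} \frac{3 u^{4} e^{- a u^{2}}}{4} \, du = \frac{9 \sqrt{\pi}}{16 a^{\frac{5}{2}}},$$
and the integrand here is exactly the target integrand, so $I = \frac{9 \sqrt{\pi}}{16 a^{\frac{5}{2}}}$.

Setting $a = \frac{5}{3}$:
$$I = \frac{81 \sqrt{15} \sqrt{\pi}}{2000}.$$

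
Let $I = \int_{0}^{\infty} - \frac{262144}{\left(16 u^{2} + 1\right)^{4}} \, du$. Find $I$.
$- 10240 \pi$

Begin with the known result
$$J(a) = \int_{0}^{\infty} - \frac{4}{a^{2} + u^{2}} \, du = - \frac{2 \pi}{a}.$$

Differentiating under the integral sign with respect to $a$,
$$\frac{dJ}{da} = \int_{0}^{\infty} \frac{8 a}{\left(a^{2} + u^{2}\right)^{2}} \, du = \frac{2 \pi}{a^{2}},$$
so $\int_{0}^{\infty} - \frac{4}{\left(a^{2} + u^{2}\right)^{2}} \, du = - \frac{\pi}{a^{3}}$.

Repeating — each differentiation of $1/(u^2+a^2)^j$ produces $-2ja/(u^2+a^2)^{j+1}$ — and dividing through by $-2ja$ at each step yields, after $3$ differentiations in total,
$$\int_{0}^{\infty} - \frac{4}{\left(a^{2} + u^{2}\right)^{4}} \, du = - \frac{5 \pi}{8 a^{7}}.$$

Setting $a = \frac{1}{4}$:
$$I = - 10240 \pi.$$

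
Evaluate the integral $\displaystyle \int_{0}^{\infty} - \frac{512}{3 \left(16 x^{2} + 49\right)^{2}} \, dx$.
$- \frac{32 \pi}{1029}$

Start from the standard arctangent integral
$$J(a) = \int_{0}^{\infty} - \frac{2}{3 \left(a^{2} + x^{2}\right)} \, dx = - \frac{\pi}{3 a}.$$

Differentiating under the integral sign with respect to $a$,
$$\frac{dJ}{da} = \int_{0}^{\infty} \frac{4 a}{3 \left(a^{2} + x^{2}\right)^{2}} \, dx = \frac{\pi}{3 a^{2}},$$
so $\int_{0}^{\infty} - \frac{2}{3 \left(a^{2} + x^{2}\right)^{2}} \, dx = - \frac{\pi}{6 a^{3}}$.

Setting $a = \frac{7}{4}$:
$$I = - \frac{32 \pi}{1029}.$$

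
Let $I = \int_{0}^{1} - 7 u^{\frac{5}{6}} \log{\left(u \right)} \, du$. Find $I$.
$\frac{252}{121}$

Consider the simpler parametrised integral
$$J(a) = \int_{0}^{1} - 7 u^{a} \, du = - \frac{7}{a + 1}.$$

Differentiating under the integral sign brings down a factor of $\ln u$:
$$\frac{dJ}{da} = \int_{0}^{1} - 7 u^{a} \log{\left(u \right)} \, du = \frac{7}{\left(a + 1\right)^{2}}.$$

The integral on the left is $I$, so $I = \frac{7}{\left(a + 1\right)^{2}}$.

Setting $a = \frac{5}{6}$:
$$I = \frac{252}{121}.$$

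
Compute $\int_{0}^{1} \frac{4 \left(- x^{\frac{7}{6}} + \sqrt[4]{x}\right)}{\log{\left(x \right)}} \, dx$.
$\log{\left(\frac{50625}{456976} \right)}$

Replace the exponent $\frac{1}{4}$ by a parameter $a$: let $I(a) = \int_{0}^{1} \frac{4 \left(- x^{\frac{7}{6}} + x^{a}\right)}{\log{\left(x \right)}} \, dx$.

Since $\dfrac{\partial}{\partial a}\,x^{a} = x^{a} \ln x$, the $\ln x$ in the denominator cancels and
$$\frac{dI}{da} = \int_{0}^{1} 4 x^{a} \, dx = 4 \left[\frac{x^{a+1}}{a+1}\right]_0^1 = \frac{4}{a + 1}.$$

Integrating with respect to $a$ gives $I(a) = \log{\left(\frac{1296 \left(a + 1\right)^{4}}{28561} \right)} + C$.

At $a = \frac{7}{6}$ the integrand is identically $0$, so $I(\frac{7}{6}) = 0$. The closed form gives $0$, hence $C = 0$.

Setting $a = \frac{1}{4}$:
$$I = \log{\left(\frac{50625}{456976} \right)}.$$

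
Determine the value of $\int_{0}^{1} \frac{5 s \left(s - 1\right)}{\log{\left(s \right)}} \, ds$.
$\log{\left(\frac{243}{32} \right)}$

Replace the exponent $1$ by a parameter $a$: let $I(a) = \int_{0}^{1} \frac{5 \left(s^{2} - s^{a}\right)}{\log{\left(s \right)}} \, ds$.

Since $\dfrac{\partial}{\partial a}\,s^{a} = s^{a} \ln s$, the $\ln s$ in the denominator cancels and
$$\frac{dI}{da} = \int_{0}^{1} -5 s^{a} \, ds = -5 \left[\frac{s^{a+1}}{a+1}\right]_0^1 = - \frac{5}{a + 1}.$$

Integrating with respect to $a$ gives $I(a) = \log{\left(\frac{243}{\left(a + 1\right)^{5}} \right)} + C$.

At $a = 2$ the integrand is identically $0$, so $I(2) = 0$. The closed form gives $0$, hence $C = 0$.

Setting $a = 1$:
$$I = \log{\left(\frac{243}{32} \right)}.$$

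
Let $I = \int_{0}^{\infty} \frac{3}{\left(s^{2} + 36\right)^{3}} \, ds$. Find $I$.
$\frac{\pi}{13824}$

Recall the elementary integral
$$J(a) = \int_{0}^{\infty} \frac{3}{a^{2} + s^{2}} \, ds = \frac{3 \pi}{2 a}.$$

Differentiating under the integral sign with respect to $a$,
$$\frac{dJ}{da} = \int_{0}^{\infty} - \frac{6 a}{\left(a^{2} + s^{2}\right)^{2}} \, ds = - \frac{3 \pi}{2 a^{2}},$$
so $\int_{0}^{\infty} \frac{3}{\left(a^{2} + s^{2}\right)^{2}} \, ds = \frac{3 \pi}{4 a^{3}}$.

Repeating — each differentiation of $1/(s^2+a^2)^j$ produces $-2ja/(s^2+a^2)^{j+1}$ — and dividing through by $-2ja$ at each step yields, after $2$ differentiations in total,
$$\int_{0}^{\infty} \frac{3}{\left(a^{2} + s^{2}\right)^{3}} \, ds = \frac{9 \pi}{16 a^{5}}.$$

Setting $a = 6$:
$$I = \frac{\pi}{13824}.$$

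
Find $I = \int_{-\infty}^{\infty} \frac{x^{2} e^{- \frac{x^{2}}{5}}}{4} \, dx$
$\frac{5 \sqrt{5} \sqrt{\pi}}{8}$

Begin with the known integral
$$J(a) = \int_{-\infty}^{\infty} \frac{e^{- a x^{2}}}{4} \, dx = \frac{\sqrt{\pi}}{4 \sqrt{a}}.$$

Differentiating under the integral sign brings down a factor of $(-x^2)$:
$$\frac{dJ}{da} = \int_{-\infty}^{\infty} - \frac{x^{2} e^{- a x^{2}}}{4} \, dx = - \frac{\sqrt{\pi}}{8 a^{\frac{3}{2}}}.$$

The integral on the left is $-I$, so $I = \frac{\sqrt{\pi}}{8 a^{\frac{3}{2}}}$.

Setting $a = \frac{1}{5}$:
$$I = \frac{5 \sqrt{5} \sqrt{\pi}}{8}.$$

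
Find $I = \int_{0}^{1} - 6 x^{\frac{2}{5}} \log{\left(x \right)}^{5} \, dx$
$\frac{11250000}{117649}$

Consider the simpler parametrised integral
$$J(a) = \int_{0}^{1} - 6 x^{a} \, dx = - \frac{6}{a + 1}.$$

Differentiating under the integral sign brings down a factor of $\ln x$:
$$\frac{dJ}{da} = \int_{0}^{1} - 6 x^{a} \log{\left(x \right)} \, dx = \frac{6}{\left(a + 1\right)^{2}}.$$

Repeating $5$ times in total — each differentiation brings down another $\ln x$ — gives
$$\frac{d^{5}J}{da^{5}} = \int_{0}^{1} - 6 x^{a} \log{\left(x \right)}^{5} \, dx = \frac{720}{\left(a + 1\right)^{6}},$$
and the integrand here is exactly the target integrand, so $I = \frac{720}{\left(a + 1\right)^{6}}$.

Setting $a = \frac{2}{5}$:
$$I = \frac{11250000}{117649}.$$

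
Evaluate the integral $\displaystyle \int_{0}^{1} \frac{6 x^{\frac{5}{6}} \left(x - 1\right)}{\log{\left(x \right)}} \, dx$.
$- \log{\left(\frac{1771561}{24137569} \right)}$

Replace the exponent $\frac{5}{6}$ by a parameter $a$: let $I(a) = \int_{0}^{1} \frac{6 \left(x^{\frac{11}{6}} - x^{a}\right)}{\log{\left(x \right)}} \, dx$.

Since $\dfrac{\partial}{\partial a}\,x^{a} = x^{a} \ln x$, the $\ln x$ in the denominator cancels and
$$\frac{dI}{da} = \int_{0}^{1} -6 x^{a} \, dx = -6 \left[\frac{x^{a+1}}{a+1}\right]_0^1 = - \frac{6}{a + 1}.$$

Integrating with respect to $a$ gives $I(a) = - \log{\left(\frac{46656 \left(a + 1\right)^{6}}{24137569} \right)} + C$.

At $a = \frac{11}{6}$ the integrand is identically $0$, so $I(\frac{11}{6}) = 0$. The closed form gives $0$, hence $C = 0$.

Setting $a = \frac{5}{6}$:
$$I = - \log{\left(\frac{1771561}{24137569} \right)}.$$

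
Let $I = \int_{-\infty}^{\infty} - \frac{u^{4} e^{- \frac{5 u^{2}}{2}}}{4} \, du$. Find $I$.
$- \frac{3 \sqrt{10} \sqrt{\pi}}{500}$

Start from the elementary integral
$$J(a) = \int_{-\infty}^{\infty} - \frac{e^{- a u^{2}}}{4} \, du = - \frac{\sqrt{\pi}}{4 \sqrt{a}}.$$

Differentiating under the integral sign brings down a factor of $(-u^2)$:
$$\frac{dJ}{da} = \int_{-\infty}^{\infty} \frac{u^{2} e^{- a u^{2}}}{4} \, du = \frac{\sqrt{\pi}}{8 a^{\frac{3}{2}}}.$$

Repeating twice in total — each differentiation brings down another $(-u^2)$ — gives
$$\frac{d^{2}J}{da^{2}} = \int_{-\infty}^{\infty} - \frac{u^{4} e^{- a u^{2}}}{4} \, du = - \frac{3 \sqrt{\pi}}{16 a^{\frac{5}{2}}},$$
and the integrand here is exactly the target integrand, so $I = - \frac{3 \sqrt{\pi}}{16 a^{\frac{5}{2}}}$.

Setting $a = \frac{5}{2}$:
$$I = - \frac{3 \sqrt{10} \sqrt{\pi}}{500}.$$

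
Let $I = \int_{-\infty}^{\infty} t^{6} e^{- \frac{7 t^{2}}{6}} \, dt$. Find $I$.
$\frac{405 \sqrt{42} \sqrt{\pi}}{2401}$

Begin with the known integral
$$J(a) = \int_{-\infty}^{\infty} e^{- a t^{2}} \, dt = \frac{\sqrt{\pi}}{\sqrt{a}}.$$

Differentiating under the integral sign brings down a factor of $(-t^2)$:
$$\frac{dJ}{da} = \int_{-\infty}^{\infty} - t^{2} e^{- a t^{2}} \, dt = - \frac{\sqrt{\pi}}{2 a^{\frac{3}{2}}}.$$

Repeating $3$ times in total — each differentiation brings down another $(-t^2)$ — gives
$$\frac{d^{3}J}{da^{3}} = \int_{-\infty}^{\infty} - t^{6} e^{- a t^{2}} \, dt = - \frac{15 \sqrt{\pi}}{8 a^{\frac{7}{2}}},$$
and the integrand here is $(-1)^{3}$ times the target integrand, so $I = (-1)^{3}\,\frac{d^{3}J}{da^{3}} = \frac{15 \sqrt{\pi}}{8 a^{\frac{7}{2}}}$.

Setting $a = \frac{7}{6}$:
$$I = \frac{405 \sqrt{42} \sqrt{\pi}}{2401}.$$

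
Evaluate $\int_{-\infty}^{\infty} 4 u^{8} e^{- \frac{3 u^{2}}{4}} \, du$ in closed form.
$\frac{4480 \sqrt{3} \sqrt{\pi}}{81}$

Start from the elementary integral
$$J(a) = \int_{-\infty}^{\infty} 4 e^{- a u^{2}} \, du = \frac{4 \sqrt{\pi}}{\sqrt{a}}.$$

Differentiating under the integral sign brings down a factor of $(-u^2)$:
$$\frac{dJ}{da} = \int_{-\infty}^{\infty} - 4 u^{2} e^{- a u^{2}} \, du = - \frac{2 \sqrt{\pi}}{a^{\frac{3}{2}}}.$$

Repeating $4$ times in total — each differentiation brings down another $(-u^2)$ — gives
$$\frac{d^{4}J}{da^{4}} = \int_{-\infty}^{\infty} 4 u^{8} e^{- a u^{2}} \, du = \frac{105 \sqrt{\pi}}{4 a^{\frac{9}{2}}},$$
and the integrand here is exactly the target integrand, so $I = \frac{105 \sqrt{\pi}}{4 a^{\frac{9}{2}}}$.

Setting $a = \frac{3}{4}$:
$$I = \frac{4480 \sqrt{3} \sqrt{\pi}}{81}.$$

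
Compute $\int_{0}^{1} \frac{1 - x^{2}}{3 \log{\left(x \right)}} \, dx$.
$- \frac{\log{\left(3 \right)}}{3}$

Consider the one-parameter family: let $I(a) = \int_{0}^{1} \frac{1 - x^{a}}{3 \log{\left(x \right)}} \, dx$.

Since $\dfrac{\partial}{\partial a}\,x^{a} = x^{a} \ln x$, the $\ln x$ in the denominator cancels and
$$\frac{dI}{da} = \int_{0}^{1} - \frac{1}{3} x^{a} \, dx = - \frac{1}{3} \left[\frac{x^{a+1}}{a+1}\right]_0^1 = - \frac{1}{3 a + 3}.$$

Integrating with respect to $a$ gives $I(a) = - \frac{\log{\left(a + 1 \right)}}{3} + C$.

At $a = 0$ the integrand is identically $0$, so $I(0) = 0$. The closed form gives $0$, hence $C = 0$.

Setting $a = 2$:
$$I = - \frac{\log{\left(3 \right)}}{3}.$$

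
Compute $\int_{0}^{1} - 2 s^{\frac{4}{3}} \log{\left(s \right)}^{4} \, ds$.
$- \frac{11664}{16807}$

Consider the simpler parametrised integral
$$J(a) = \int_{0}^{1} - 2 s^{a} \, ds = - \frac{2}{a + 1}.$$

Differentiating under the integral sign brings down a factor of $\ln s$:
$$\frac{dJ}{da} = \int_{0}^{1} - 2 s^{a} \log{\left(s \right)} \, ds = \frac{2}{\left(a + 1\right)^{2}}.$$

Repeating $4$ times in total — each differentiation brings down another $\ln s$ — gives
$$\frac{d^{4}J}{da^{4}} = \int_{0}^{1} - 2 s^{a} \log{\left(s \right)}^{4} \, ds = - \frac{48}{\left(a + 1\right)^{5}},$$
and the integrand here is exactly the target integrand, so $I = - \frac{48}{\left(a + 1\right)^{5}}$.

Setting $a = \frac{4}{3}$:
$$I = - \frac{11664}{16807}.$$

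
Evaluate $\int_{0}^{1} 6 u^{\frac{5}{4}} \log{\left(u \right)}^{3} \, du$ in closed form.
$- \frac{1024}{729}$

Begin with the known integral
$$J(a) = \int_{0}^{1} 6 u^{a} \, du = \frac{6}{a + 1}.$$

Differentiating under the integral sign brings down a factor of $\ln u$:
$$\frac{dJ}{da} = \int_{0}^{1} 6 u^{a} \log{\left(u \right)} \, du = - \frac{6}{\left(a + 1\right)^{2}}.$$

Repeating $3$ times in total — each differentiation brings down another $\ln u$ — gives
$$\frac{d^{3}J}{da^{3}} = \int_{0}^{1} 6 u^{a} \log{\left(u \right)}^{3} \, du = - \frac{36}{\left(a + 1\right)^{4}},$$
and the integrand here is exactly the target integrand, so $I = - \frac{36}{\left(a + 1\right)^{4}}$.

Setting $a = \frac{5}{4}$:
$$I = - \frac{1024}{729}.$$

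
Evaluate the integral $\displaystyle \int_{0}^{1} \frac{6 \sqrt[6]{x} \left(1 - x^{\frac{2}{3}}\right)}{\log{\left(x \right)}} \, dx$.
$\log{\left(\frac{117649}{1771561} \right)}$

Replace the exponent $\frac{1}{6}$ by a parameter $a$: let $I(a) = \int_{0}^{1} \frac{6 \left(- x^{\frac{5}{6}} + x^{a}\right)}{\log{\left(x \right)}} \, dx$.

Since $\dfrac{\partial}{\partial a}\,x^{a} = x^{a} \ln x$, the $\ln x$ in the denominator cancels and
$$\frac{dI}{da} = \int_{0}^{1} 6 x^{a} \, dx = 6 \left[\frac{x^{a+1}}{a+1}\right]_0^1 = \frac{6}{a + 1}.$$

Integrating with respect to $a$ gives $I(a) = \log{\left(\frac{46656 \left(a + 1\right)^{6}}{1771561} \right)} + C$.

At $a = \frac{5}{6}$ the integrand is identically $0$, so $I(\frac{5}{6}) = 0$. The closed form gives $0$, hence $C = 0$.

Setting $a = \frac{1}{6}$:
$$I = \log{\left(\frac{117649}{1771561} \right)}.$$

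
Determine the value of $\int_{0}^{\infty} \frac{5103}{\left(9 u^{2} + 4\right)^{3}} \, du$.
$\frac{5103 \pi}{512}$

Start from the standard arctangent integral
$$J(a) = \int_{0}^{\infty} \frac{7}{a^{2} + u^{2}} \, du = \frac{7 \pi}{2 a}.$$

Differentiating under the integral sign with respect to $a$,
$$\frac{dJ}{da} = \int_{0}^{\infty} - \frac{14 a}{\left(a^{2} + u^{2}\right)^{2}} \, du = - \frac{7 \pi}{2 a^{2}},$$
so $\int_{0}^{\infty} \frac{7}{\left(a^{2} + u^{2}\right)^{2}} \, du = \frac{7 \pi}{4 a^{3}}$.

Repeating — each differentiation of $1/(u^2+a^2)^j$ produces $-2ja/(u^2+a^2)^{j+1}$ — and dividing through by $-2ja$ at each step yields, after $2$ differentiations in total,
$$\int_{0}^{\infty} \frac{7}{\left(a^{2} + u^{2}\right)^{3}} \, du = \frac{21 \pi}{16 a^{5}}.$$

Setting $a = \frac{2}{3}$:
$$I = \frac{5103 \pi}{512}.$$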